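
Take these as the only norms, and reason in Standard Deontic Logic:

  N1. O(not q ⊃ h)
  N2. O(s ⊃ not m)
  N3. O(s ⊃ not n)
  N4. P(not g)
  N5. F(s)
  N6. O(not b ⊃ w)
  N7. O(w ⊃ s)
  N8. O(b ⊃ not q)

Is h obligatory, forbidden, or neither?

Obligatory

F(s) at premise 5 means O(not s).
Premise 7, O(w ⊃ s), contraposes to O(not s ⊃ not w); with O(not s) we get O(not w).
Premise 6 is O(not b ⊃ w); contrapositively O(not w ⊃ b). Since O(not w) holds, K gives O(b).
Applying K to premise 8 (O(b ⊃ not q)) and O(b) yields O(not q).
Premise 1 is O(not q ⊃ h); since O(not q), deontic closure gives O(h).
Premises 2, 3, 4 do not contribute to this derivation.
Hence h is obligatory.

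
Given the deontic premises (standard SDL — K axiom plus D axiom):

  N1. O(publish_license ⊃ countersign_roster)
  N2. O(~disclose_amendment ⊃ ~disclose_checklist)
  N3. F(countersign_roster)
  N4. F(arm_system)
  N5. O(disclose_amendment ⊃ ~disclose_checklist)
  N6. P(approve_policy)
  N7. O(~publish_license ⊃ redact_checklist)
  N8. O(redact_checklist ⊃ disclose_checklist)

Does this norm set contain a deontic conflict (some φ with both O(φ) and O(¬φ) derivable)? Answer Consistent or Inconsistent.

Premises 2 and 5 are O(~disclose_amendment ⊃ ~disclose_checklist) and O(disclose_amendment ⊃ ~disclose_checklist); every ideal world satisfies ~disclose_amendment or disclose_amendment, so in either case ~disclose_checklist holds — hence O(~disclose_checklist).
Premise 8, O(redact_checklist ⊃ disclose_checklist), contraposes to O(~disclose_checklist ⊃ ~redact_checklist); with O(~disclose_checklist) we get O(~redact_checklist).
Premise 7 is O(~publish_license ⊃ redact_checklist); contrapositively O(~redact_checklist ⊃ publish_license). Since O(~redact_checklist) holds, K gives O(publish_license).
With premise 1, O(publish_license ⊃ countersign_roster), the K-axiom yields O(countersign_roster).
Yet premise 3 is F(countersign_roster), i.e. O(~countersign_roster).
We now have both O(countersign_roster) and O(~countersign_roster) — countersign_roster is simultaneously obligatory and forbidden, violating the D-axiom.

Inconsistent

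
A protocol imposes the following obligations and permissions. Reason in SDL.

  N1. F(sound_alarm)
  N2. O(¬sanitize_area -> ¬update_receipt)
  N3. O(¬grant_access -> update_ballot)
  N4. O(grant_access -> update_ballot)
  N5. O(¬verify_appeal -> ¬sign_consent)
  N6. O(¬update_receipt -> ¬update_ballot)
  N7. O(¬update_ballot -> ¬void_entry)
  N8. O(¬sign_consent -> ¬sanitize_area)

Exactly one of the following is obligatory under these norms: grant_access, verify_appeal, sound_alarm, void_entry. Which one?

verify_appeal

Premises 3 and 4 are O(¬grant_access -> update_ballot) and O(grant_access -> update_ballot); every ideal world satisfies ¬grant_access or grant_access, so in either case update_ballot holds — hence O(update_ballot).
The contrapositive of premise 6 (O(¬update_receipt -> ¬update_ballot)) is O(update_ballot -> update_receipt), and O(update_ballot) is already established, so O(update_receipt).
Premise 2, O(¬sanitize_area -> ¬update_receipt), contraposes to O(update_receipt -> sanitize_area); with O(update_receipt) we get O(sanitize_area).
The contrapositive of premise 8 (O(¬sign_consent -> ¬sanitize_area)) is O(sanitize_area -> sign_consent), and O(sanitize_area) is already established, so O(sign_consent).
The contrapositive of premise 5 (O(¬verify_appeal -> ¬sign_consent)) is O(sign_consent -> verify_appeal), and O(sign_consent) is already established, so O(verify_appeal).
So O(verify_appeal) holds — verify_appeal is obligatory. None of the other listed options is made obligatory by any chain of premises.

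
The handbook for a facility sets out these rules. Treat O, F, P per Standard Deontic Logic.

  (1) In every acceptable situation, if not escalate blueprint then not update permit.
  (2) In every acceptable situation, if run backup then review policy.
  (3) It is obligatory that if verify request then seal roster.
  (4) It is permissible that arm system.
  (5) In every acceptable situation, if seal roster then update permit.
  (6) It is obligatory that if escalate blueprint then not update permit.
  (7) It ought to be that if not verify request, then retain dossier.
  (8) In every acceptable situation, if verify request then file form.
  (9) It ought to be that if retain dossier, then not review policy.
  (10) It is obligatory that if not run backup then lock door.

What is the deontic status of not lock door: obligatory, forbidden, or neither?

Premises 1 and 6 cover both cases: O(¬escalate_blueprint → ¬update_permit) and O(escalate_blueprint → ¬update_permit). Since ¬escalate_blueprint ∨ escalate_blueprint is a tautology, O(¬update_permit) follows.
Premise 5, O(seal_roster → update_permit), contraposes to O(¬update_permit → ¬seal_roster); with O(¬update_permit) we get O(¬seal_roster).
Premise 3, O(verify_request → seal_roster), contraposes to O(¬seal_roster → ¬verify_request); with O(¬seal_roster) we get O(¬verify_request).
From O(¬verify_request) and premise 7, O(¬verify_request → retain_dossier), we obtain O(retain_dossier).
From O(retain_dossier) and premise 9, O(retain_dossier → ¬review_policy), we obtain O(¬review_policy).
The contrapositive of premise 2 (O(run_backup → review_policy)) is O(¬review_policy → ¬run_backup), and O(¬review_policy) is already established, so O(¬run_backup).
With premise 10, O(¬run_backup → lock_door), the K-axiom yields O(lock_door).
Premises 4, 8 do not contribute to this derivation.
Thus O(lock_door), which is F(¬lock_door): ¬lock_door is forbidden.

Forbidden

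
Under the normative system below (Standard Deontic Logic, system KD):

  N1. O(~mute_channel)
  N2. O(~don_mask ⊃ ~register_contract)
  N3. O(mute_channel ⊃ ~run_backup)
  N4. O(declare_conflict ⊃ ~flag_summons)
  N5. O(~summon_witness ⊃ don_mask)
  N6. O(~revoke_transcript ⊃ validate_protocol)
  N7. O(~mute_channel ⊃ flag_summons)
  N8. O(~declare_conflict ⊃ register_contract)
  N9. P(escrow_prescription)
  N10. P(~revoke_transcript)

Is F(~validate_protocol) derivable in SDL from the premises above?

No

Premise 6 is O(~revoke_transcript ⊃ validate_protocol), but O(~revoke_transcript) is not derivable from the premises (the permission P(~revoke_transcript) asserts only ~O(revoke_transcript), not O(~revoke_transcript)), so it does not yield O(validate_protocol).
No other premise forces O(validate_protocol). An ideal world satisfying every premise can still have ~validate_protocol true, so F(~validate_protocol) is not derivable.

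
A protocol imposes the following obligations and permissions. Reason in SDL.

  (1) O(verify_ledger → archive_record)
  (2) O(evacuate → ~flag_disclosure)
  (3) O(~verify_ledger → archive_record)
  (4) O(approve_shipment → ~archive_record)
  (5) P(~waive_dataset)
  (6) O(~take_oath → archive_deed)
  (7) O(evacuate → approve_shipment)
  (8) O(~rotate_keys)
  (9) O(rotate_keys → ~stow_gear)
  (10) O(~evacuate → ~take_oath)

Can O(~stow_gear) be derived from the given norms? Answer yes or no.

No

Premise 9 is O(rotate_keys → ~stow_gear), but O(rotate_keys) is not derivable from the premises, so it does not yield O(~stow_gear).
No other premise forces O(~stow_gear). An ideal world satisfying every premise can still have ~stow_gear false, so O(~stow_gear) is not derivable.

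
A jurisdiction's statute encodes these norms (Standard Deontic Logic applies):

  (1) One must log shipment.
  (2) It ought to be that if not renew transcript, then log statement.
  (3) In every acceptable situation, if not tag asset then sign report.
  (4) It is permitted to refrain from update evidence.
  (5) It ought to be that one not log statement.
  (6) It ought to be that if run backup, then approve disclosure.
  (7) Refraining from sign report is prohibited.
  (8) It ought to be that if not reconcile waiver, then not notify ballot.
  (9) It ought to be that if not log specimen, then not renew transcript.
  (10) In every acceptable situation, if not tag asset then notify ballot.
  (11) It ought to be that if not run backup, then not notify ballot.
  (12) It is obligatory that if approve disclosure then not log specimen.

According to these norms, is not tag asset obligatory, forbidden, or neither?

Forbidden

Premise 5 states O(¬log_statement) outright.
Premise 2 is O(¬renew_transcript → log_statement); contrapositively O(¬log_statement → renew_transcript). Since O(¬log_statement) holds, K gives O(renew_transcript).
Premise 9 is O(¬log_specimen → ¬renew_transcript); contrapositively O(renew_transcript → log_specimen). Since O(renew_transcript) holds, K gives O(log_specimen).
The contrapositive of premise 12 (O(approve_disclosure → ¬log_specimen)) is O(log_specimen → ¬approve_disclosure), and O(log_specimen) is already established, so O(¬approve_disclosure).
Premise 6 is O(run_backup → approve_disclosure); contrapositively O(¬approve_disclosure → ¬run_backup). Since O(¬approve_disclosure) holds, K gives O(¬run_backup).
From O(¬run_backup) and premise 11, O(¬run_backup → ¬notify_ballot), we obtain O(¬notify_ballot).
The contrapositive of premise 10 (O(¬tag_asset → notify_ballot)) is O(¬notify_ballot → tag_asset), and O(¬notify_ballot) is already established, so O(tag_asset).
Premises 1, 3, 4, 7, 8 do not contribute to this derivation.
Thus O(tag_asset), which is F(¬tag_asset): ¬tag_asset is forbidden.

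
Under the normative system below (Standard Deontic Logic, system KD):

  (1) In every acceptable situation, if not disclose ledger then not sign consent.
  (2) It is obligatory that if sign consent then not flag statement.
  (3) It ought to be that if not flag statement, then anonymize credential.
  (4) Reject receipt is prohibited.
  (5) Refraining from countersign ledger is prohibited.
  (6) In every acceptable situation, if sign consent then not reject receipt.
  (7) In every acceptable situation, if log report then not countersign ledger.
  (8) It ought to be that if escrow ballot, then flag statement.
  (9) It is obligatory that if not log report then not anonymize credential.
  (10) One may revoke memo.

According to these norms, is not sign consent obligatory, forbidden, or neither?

Obligatory

Premise 5 is F(¬countersign_ledger), i.e. O(countersign_ledger).
Premise 7 is O(log_report → ¬countersign_ledger); contrapositively O(countersign_ledger → ¬log_report). Since O(countersign_ledger) holds, K gives O(¬log_report).
Premise 9 is O(¬log_report → ¬anonymize_credential); since O(¬log_report), deontic closure gives O(¬anonymize_credential).
Premise 3, O(¬flag_statement → anonymize_credential), contraposes to O(¬anonymize_credential → flag_statement); with O(¬anonymize_credential) we get O(flag_statement).
Premise 2 is O(sign_consent → ¬flag_statement); contrapositively O(flag_statement → ¬sign_consent). Since O(flag_statement) holds, K gives O(¬sign_consent).
Premises 1, 4, 6, 8, 10 do not contribute to this derivation.
Hence ¬sign_consent is obligatory.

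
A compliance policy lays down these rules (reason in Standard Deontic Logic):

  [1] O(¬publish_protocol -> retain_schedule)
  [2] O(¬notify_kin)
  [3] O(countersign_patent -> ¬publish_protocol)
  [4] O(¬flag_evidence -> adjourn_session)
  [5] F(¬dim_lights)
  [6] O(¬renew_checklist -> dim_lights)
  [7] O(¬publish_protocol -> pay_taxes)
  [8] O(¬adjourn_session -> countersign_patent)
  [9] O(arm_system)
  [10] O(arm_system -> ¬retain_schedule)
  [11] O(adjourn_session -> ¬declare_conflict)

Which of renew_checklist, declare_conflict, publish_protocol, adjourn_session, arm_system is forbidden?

From premise 9 we have O(arm_system).
With premise 10, O(arm_system -> ¬retain_schedule), the K-axiom yields O(¬retain_schedule).
The contrapositive of premise 1 (O(¬publish_protocol -> retain_schedule)) is O(¬retain_schedule -> publish_protocol), and O(¬retain_schedule) is already established, so O(publish_protocol).
Premise 3, O(countersign_patent -> ¬publish_protocol), contraposes to O(publish_protocol -> ¬countersign_patent); with O(publish_protocol) we get O(¬countersign_patent).
The contrapositive of premise 8 (O(¬adjourn_session -> countersign_patent)) is O(¬countersign_patent -> adjourn_session), and O(¬countersign_patent) is already established, so O(adjourn_session).
From O(adjourn_session) and premise 11, O(adjourn_session -> ¬declare_conflict), we obtain O(¬declare_conflict).
So O(¬declare_conflict) holds, i.e. declare_conflict is forbidden. None of the other listed options is forbidden under the premises.

declare_conflict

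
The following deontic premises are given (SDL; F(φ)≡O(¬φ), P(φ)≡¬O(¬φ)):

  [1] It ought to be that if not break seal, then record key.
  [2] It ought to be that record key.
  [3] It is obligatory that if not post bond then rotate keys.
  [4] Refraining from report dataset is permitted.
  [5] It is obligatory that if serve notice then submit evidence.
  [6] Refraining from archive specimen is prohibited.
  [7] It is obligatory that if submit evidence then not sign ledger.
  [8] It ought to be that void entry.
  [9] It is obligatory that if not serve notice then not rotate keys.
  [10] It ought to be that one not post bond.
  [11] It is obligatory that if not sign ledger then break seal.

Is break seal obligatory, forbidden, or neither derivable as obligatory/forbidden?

Obligatory

Premise 10 gives O(¬post_bond).
With premise 3, O(¬post_bond → rotate_keys), the K-axiom yields O(rotate_keys).
Premise 9 is O(¬serve_notice → ¬rotate_keys); contrapositively O(rotate_keys → serve_notice). Since O(rotate_keys) holds, K gives O(serve_notice).
With premise 5, O(serve_notice → submit_evidence), the K-axiom yields O(submit_evidence).
Applying K to premise 7 (O(submit_evidence → ¬sign_ledger)) and O(submit_evidence) yields O(¬sign_ledger).
With premise 11, O(¬sign_ledger → break_seal), the K-axiom yields O(break_seal).
Premises 1, 2, 4, 6, 8 do not contribute to this derivation.
Hence break_seal is obligatory.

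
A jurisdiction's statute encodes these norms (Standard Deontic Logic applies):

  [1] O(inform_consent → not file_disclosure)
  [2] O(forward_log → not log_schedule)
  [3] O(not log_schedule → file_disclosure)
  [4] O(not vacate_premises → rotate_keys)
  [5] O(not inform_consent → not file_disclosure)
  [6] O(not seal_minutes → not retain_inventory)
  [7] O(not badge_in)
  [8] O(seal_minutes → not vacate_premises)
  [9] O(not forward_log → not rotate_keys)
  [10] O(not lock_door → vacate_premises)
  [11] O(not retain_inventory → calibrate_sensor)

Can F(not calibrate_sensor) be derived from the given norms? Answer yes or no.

By case analysis on not inform_consent: premise 5 gives O(not inform_consent → not file_disclosure) and premise 1 gives O(inform_consent → not file_disclosure), so O(not file_disclosure) either way.
Premise 3, O(not log_schedule → file_disclosure), contraposes to O(not file_disclosure → log_schedule); with O(not file_disclosure) we get O(log_schedule).
The contrapositive of premise 2 (O(forward_log → not log_schedule)) is O(log_schedule → not forward_log), and O(log_schedule) is already established, so O(not forward_log).
Premise 9 is O(not forward_log → not rotate_keys); since O(not forward_log), deontic closure gives O(not rotate_keys).
The contrapositive of premise 4 (O(not vacate_premises → rotate_keys)) is O(not rotate_keys → vacate_premises), and O(not rotate_keys) is already established, so O(vacate_premises).
Premise 8 is O(seal_minutes → not vacate_premises); contrapositively O(vacate_premises → not seal_minutes). Since O(vacate_premises) holds, K gives O(not seal_minutes).
With premise 6, O(not seal_minutes → not retain_inventory), the K-axiom yields O(not retain_inventory).
Applying K to premise 11 (O(not retain_inventory → calibrate_sensor)) and O(not retain_inventory) yields O(calibrate_sensor).
Premises 7, 10 do not contribute to this derivation.
So O(calibrate_sensor) holds, i.e. F(not calibrate_sensor). The claim follows.

Yes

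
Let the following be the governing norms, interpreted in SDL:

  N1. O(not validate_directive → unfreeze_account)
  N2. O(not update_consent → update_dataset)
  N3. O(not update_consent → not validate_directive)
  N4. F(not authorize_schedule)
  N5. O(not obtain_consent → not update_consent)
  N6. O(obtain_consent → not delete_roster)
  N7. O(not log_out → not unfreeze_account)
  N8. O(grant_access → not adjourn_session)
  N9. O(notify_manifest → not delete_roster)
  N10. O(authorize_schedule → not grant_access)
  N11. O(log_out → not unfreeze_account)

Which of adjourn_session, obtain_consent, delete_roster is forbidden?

delete_roster

By case analysis on log_out: premise 11 gives O(log_out → not unfreeze_account) and premise 7 gives O(not log_out → not unfreeze_account), so O(not unfreeze_account) either way.
The contrapositive of premise 1 (O(not validate_directive → unfreeze_account)) is O(not unfreeze_account → validate_directive), and O(not unfreeze_account) is already established, so O(validate_directive).
Premise 3, O(not update_consent → not validate_directive), contraposes to O(validate_directive → update_consent); with O(validate_directive) we get O(update_consent).
Premise 5 is O(not obtain_consent → not update_consent); contrapositively O(update_consent → obtain_consent). Since O(update_consent) holds, K gives O(obtain_consent).
With premise 6, O(obtain_consent → not delete_roster), the K-axiom yields O(not delete_roster).
So O(not delete_roster) holds, i.e. delete_roster is forbidden. None of the other listed options is forbidden under the premises.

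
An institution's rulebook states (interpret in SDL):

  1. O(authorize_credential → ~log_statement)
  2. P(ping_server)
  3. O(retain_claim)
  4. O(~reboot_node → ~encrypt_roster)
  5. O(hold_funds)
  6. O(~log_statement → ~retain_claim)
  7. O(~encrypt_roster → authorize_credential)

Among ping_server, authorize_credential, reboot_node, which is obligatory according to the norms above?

reboot_node

From premise 3 we have O(retain_claim).
The contrapositive of premise 6 (O(~log_statement → ~retain_claim)) is O(retain_claim → log_statement), and O(retain_claim) is already established, so O(log_statement).
Premise 1 is O(authorize_credential → ~log_statement); contrapositively O(log_statement → ~authorize_credential). Since O(log_statement) holds, K gives O(~authorize_credential).
Premise 7 is O(~encrypt_roster → authorize_credential); contrapositively O(~authorize_credential → encrypt_roster). Since O(~authorize_credential) holds, K gives O(encrypt_roster).
The contrapositive of premise 4 (O(~reboot_node → ~encrypt_roster)) is O(encrypt_roster → reboot_node), and O(encrypt_roster) is already established, so O(reboot_node).
So O(reboot_node) holds — reboot_node is obligatory. None of the other listed options is made obligatory by any chain of premises.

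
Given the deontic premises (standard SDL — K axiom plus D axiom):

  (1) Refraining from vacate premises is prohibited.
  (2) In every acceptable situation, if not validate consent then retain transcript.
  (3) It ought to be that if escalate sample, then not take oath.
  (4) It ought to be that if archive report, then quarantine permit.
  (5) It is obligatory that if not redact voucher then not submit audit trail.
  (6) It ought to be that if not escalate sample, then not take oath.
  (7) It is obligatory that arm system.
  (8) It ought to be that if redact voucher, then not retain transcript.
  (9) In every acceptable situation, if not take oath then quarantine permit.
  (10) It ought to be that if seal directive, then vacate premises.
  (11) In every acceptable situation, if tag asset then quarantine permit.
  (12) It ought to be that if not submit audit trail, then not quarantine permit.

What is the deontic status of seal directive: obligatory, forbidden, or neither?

Premise 10 is O(seal_directive → vacate_premises); even if O(vacate_premises) held, inferring O(seal_directive) would be affirming the consequent — invalid.
No premise or chain of K-axiom applications forces O(seal_directive), and none forces O(¬seal_directive). So seal_directive is neither obligatory nor forbidden under these norms.

Neither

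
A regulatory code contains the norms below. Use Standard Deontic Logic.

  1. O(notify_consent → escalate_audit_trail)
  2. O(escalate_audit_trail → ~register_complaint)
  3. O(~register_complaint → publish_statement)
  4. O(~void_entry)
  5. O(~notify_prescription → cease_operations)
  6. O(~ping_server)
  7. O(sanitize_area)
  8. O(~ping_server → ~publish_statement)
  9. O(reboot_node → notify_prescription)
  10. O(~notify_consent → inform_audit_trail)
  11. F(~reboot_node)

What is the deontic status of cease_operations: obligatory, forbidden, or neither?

Premise 5 is O(~notify_prescription → cease_operations), but O(~notify_prescription) is not derivable from the premises, so it does not yield O(cease_operations).
No premise or chain of K-axiom applications forces O(cease_operations), and none forces O(~cease_operations). So cease_operations is neither obligatory nor forbidden under these norms.

Neither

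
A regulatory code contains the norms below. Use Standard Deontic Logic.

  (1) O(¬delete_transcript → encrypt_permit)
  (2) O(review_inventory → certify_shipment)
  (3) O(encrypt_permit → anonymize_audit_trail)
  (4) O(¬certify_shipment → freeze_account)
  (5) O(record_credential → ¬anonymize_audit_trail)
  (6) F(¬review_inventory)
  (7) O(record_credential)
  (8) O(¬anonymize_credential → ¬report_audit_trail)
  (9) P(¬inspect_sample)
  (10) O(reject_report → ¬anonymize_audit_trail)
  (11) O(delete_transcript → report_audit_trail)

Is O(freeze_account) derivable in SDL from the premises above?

No

Premise 4 is O(¬certify_shipment → freeze_account), but O(¬certify_shipment) is not derivable from the premises, so it does not yield O(freeze_account).
No other premise forces O(freeze_account). An ideal world satisfying every premise can still have freeze_account false, so O(freeze_account) is not derivable.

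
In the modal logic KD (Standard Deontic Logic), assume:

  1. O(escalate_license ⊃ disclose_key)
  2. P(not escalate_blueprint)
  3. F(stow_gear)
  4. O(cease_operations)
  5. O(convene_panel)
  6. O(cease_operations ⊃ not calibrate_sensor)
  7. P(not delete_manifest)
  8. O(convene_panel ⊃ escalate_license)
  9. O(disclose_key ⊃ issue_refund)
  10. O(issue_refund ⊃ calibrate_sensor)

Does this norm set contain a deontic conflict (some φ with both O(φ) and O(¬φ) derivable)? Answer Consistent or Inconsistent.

Inconsistent

From premise 5 we have O(convene_panel).
Premise 8 is O(convene_panel ⊃ escalate_license); since O(convene_panel), deontic closure gives O(escalate_license).
With premise 1, O(escalate_license ⊃ disclose_key), the K-axiom yields O(disclose_key).
With premise 9, O(disclose_key ⊃ issue_refund), the K-axiom yields O(issue_refund).
With premise 10, O(issue_refund ⊃ calibrate_sensor), the K-axiom yields O(calibrate_sensor).
Premise 6 is O(cease_operations ⊃ not calibrate_sensor); contrapositively O(calibrate_sensor ⊃ not cease_operations). Since O(calibrate_sensor) holds, K gives O(not cease_operations).
Yet premise 4 states O(cease_operations).
We now have both O(not cease_operations) and O(cease_operations) — cease_operations is simultaneously obligatory and forbidden, violating the D-axiom.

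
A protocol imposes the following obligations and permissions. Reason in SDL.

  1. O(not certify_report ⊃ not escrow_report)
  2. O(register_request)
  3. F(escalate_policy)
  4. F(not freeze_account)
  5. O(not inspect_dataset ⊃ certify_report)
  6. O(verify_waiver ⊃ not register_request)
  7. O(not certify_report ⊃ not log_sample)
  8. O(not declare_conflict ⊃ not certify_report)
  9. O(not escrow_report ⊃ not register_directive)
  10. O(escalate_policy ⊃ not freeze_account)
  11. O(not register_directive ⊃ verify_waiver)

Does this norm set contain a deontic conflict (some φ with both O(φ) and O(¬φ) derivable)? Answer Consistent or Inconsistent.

Consistent

Premise 10 is O(escalate_policy ⊃ not freeze_account), but O(escalate_policy) is not derivable from the premises, so it does not yield O(not freeze_account).
So O(not freeze_account) is not derivable, and the apparent clash with O(freeze_account) does not arise.
A world satisfying every obligation exists (e.g. certify_report=true, declare_conflict=true, escalate_policy=false, escrow_report=true, freeze_account=true, inspect_dataset=false, log_sample=false, register_directive=true, register_request=true, verify_waiver=false); no atom is both obligatory and forbidden, so the set is consistent.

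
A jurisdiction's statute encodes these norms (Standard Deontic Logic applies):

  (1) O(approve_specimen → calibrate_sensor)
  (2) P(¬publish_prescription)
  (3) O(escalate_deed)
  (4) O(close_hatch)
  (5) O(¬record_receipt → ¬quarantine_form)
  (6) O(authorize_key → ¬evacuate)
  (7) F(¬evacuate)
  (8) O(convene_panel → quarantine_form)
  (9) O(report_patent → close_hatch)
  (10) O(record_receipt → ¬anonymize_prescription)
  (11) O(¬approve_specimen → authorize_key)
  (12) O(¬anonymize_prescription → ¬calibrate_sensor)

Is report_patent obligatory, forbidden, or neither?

Neither

Premise 9 is O(report_patent → close_hatch); even if O(close_hatch) held, inferring O(report_patent) would be affirming the consequent — invalid.
No premise or chain of K-axiom applications forces O(report_patent), and none forces O(¬report_patent). So report_patent is neither obligatory nor forbidden under these norms.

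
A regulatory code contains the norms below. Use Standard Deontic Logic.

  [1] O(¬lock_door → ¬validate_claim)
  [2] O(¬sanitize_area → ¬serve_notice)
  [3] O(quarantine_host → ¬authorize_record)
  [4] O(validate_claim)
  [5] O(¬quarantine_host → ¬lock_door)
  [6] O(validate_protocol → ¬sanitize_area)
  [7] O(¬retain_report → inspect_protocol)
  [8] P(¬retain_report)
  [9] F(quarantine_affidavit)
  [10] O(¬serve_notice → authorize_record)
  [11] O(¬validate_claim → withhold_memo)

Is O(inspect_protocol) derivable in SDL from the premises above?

No

Premise 7 is O(¬retain_report → inspect_protocol), but O(¬retain_report) is not derivable from the premises (the permission P(¬retain_report) asserts only ¬O(retain_report), not O(¬retain_report)), so it does not yield O(inspect_protocol).
No other premise forces O(inspect_protocol). An ideal world satisfying every premise can still have inspect_protocol false, so O(inspect_protocol) is not derivable.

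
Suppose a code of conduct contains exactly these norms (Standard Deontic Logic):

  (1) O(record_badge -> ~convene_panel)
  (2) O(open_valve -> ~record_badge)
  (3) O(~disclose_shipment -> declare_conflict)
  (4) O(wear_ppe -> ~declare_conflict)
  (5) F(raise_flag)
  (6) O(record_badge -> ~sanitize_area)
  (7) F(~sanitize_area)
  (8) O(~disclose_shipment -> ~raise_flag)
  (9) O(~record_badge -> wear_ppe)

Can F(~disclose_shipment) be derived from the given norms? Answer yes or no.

Yes

Premise 7, F(~sanitize_area), is equivalent to O(sanitize_area).
Premise 6, O(record_badge -> ~sanitize_area), contraposes to O(sanitize_area -> ~record_badge); with O(sanitize_area) we get O(~record_badge).
From O(~record_badge) and premise 9, O(~record_badge -> wear_ppe), we obtain O(wear_ppe).
Applying K to premise 4 (O(wear_ppe -> ~declare_conflict)) and O(wear_ppe) yields O(~declare_conflict).
Premise 3 is O(~disclose_shipment -> declare_conflict); contrapositively O(~declare_conflict -> disclose_shipment). Since O(~declare_conflict) holds, K gives O(disclose_shipment).
Premises 1, 2, 5, 8 do not contribute to this derivation.
So O(disclose_shipment) holds, i.e. F(~disclose_shipment). The claim follows.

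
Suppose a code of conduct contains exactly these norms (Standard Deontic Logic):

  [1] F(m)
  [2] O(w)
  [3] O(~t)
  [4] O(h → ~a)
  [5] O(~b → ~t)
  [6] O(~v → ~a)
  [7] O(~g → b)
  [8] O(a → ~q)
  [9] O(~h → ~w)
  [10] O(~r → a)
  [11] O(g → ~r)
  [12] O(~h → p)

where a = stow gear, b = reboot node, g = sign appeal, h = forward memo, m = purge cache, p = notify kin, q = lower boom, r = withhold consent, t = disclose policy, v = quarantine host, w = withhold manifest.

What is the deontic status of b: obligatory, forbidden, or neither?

Premise 2 gives O(w).
Premise 9 is O(~h → ~w); contrapositively O(w → h). Since O(w) holds, K gives O(h).
From O(h) and premise 4, O(h → ~a), we obtain O(~a).
The contrapositive of premise 10 (O(~r → a)) is O(~a → r), and O(~a) is already established, so O(r).
The contrapositive of premise 11 (O(g → ~r)) is O(r → ~g), and O(r) is already established, so O(~g).
From O(~g) and premise 7, O(~g → b), we obtain O(b).
Premises 1, 3, 5, 6, 8, 12 do not contribute to this derivation.
Hence b is obligatory.

Obligatory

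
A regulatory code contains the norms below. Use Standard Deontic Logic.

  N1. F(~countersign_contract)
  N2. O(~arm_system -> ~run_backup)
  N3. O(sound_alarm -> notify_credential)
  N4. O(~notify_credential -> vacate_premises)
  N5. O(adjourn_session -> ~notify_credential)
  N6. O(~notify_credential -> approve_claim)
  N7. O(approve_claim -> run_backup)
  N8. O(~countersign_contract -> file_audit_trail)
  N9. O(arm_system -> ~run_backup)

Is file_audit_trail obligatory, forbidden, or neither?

Premise 8 is O(~countersign_contract -> file_audit_trail), but O(~countersign_contract) is not derivable from the premises, so it does not yield O(file_audit_trail).
No premise or chain of K-axiom applications forces O(file_audit_trail), and none forces O(~file_audit_trail). So file_audit_trail is neither obligatory nor forbidden under these norms.

Neither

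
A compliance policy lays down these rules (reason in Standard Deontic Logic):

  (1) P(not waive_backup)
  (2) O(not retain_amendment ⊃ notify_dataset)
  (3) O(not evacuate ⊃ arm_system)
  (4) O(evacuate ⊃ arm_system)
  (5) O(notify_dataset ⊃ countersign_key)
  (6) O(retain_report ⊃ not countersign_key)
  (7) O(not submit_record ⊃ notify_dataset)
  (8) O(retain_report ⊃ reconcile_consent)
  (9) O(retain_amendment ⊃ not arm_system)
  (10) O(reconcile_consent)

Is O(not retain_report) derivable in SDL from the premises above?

Yes

Premises 3 and 4 cover both cases: O(not evacuate ⊃ arm_system) and O(evacuate ⊃ arm_system). Since not evacuate ∨ evacuate is a tautology, O(arm_system) follows.
Premise 9 is O(retain_amendment ⊃ not arm_system); contrapositively O(arm_system ⊃ not retain_amendment). Since O(arm_system) holds, K gives O(not retain_amendment).
From O(not retain_amendment) and premise 2, O(not retain_amendment ⊃ notify_dataset), we obtain O(notify_dataset).
With premise 5, O(notify_dataset ⊃ countersign_key), the K-axiom yields O(countersign_key).
Premise 6 is O(retain_report ⊃ not countersign_key); contrapositively O(countersign_key ⊃ not retain_report). Since O(countersign_key) holds, K gives O(not retain_report).
Premises 1, 7, 8, 10 do not contribute to this derivation.
So O(not retain_report) follows.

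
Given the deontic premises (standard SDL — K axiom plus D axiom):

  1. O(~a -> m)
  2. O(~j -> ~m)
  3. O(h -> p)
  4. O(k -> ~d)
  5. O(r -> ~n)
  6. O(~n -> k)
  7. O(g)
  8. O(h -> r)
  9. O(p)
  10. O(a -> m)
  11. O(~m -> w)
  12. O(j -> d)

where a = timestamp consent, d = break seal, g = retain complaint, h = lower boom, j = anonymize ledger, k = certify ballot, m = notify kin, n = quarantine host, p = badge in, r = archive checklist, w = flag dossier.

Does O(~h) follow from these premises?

Premises 10 and 1 are O(a -> m) and O(~a -> m); every ideal world satisfies a or ~a, so in either case m holds — hence O(m).
Premise 2, O(~j -> ~m), contraposes to O(m -> j); with O(m) we get O(j).
With premise 12, O(j -> d), the K-axiom yields O(d).
Premise 4, O(k -> ~d), contraposes to O(d -> ~k); with O(d) we get O(~k).
Premise 6 is O(~n -> k); contrapositively O(~k -> n). Since O(~k) holds, K gives O(n).
The contrapositive of premise 5 (O(r -> ~n)) is O(n -> ~r), and O(n) is already established, so O(~r).
The contrapositive of premise 8 (O(h -> r)) is O(~r -> ~h), and O(~r) is already established, so O(~h).
Premises 3, 7, 9, 11 do not contribute to this derivation.
So O(~h) follows.

Yes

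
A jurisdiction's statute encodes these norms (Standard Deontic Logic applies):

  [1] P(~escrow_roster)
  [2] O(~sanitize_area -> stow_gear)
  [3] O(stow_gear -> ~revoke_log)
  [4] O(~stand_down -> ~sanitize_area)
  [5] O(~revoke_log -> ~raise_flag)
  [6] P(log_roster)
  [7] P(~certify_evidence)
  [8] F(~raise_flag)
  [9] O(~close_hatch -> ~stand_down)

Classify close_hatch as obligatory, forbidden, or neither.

F(~raise_flag) at premise 8 means O(raise_flag).
Premise 5 is O(~revoke_log -> ~raise_flag); contrapositively O(raise_flag -> revoke_log). Since O(raise_flag) holds, K gives O(revoke_log).
Premise 3 is O(stow_gear -> ~revoke_log); contrapositively O(revoke_log -> ~stow_gear). Since O(revoke_log) holds, K gives O(~stow_gear).
The contrapositive of premise 2 (O(~sanitize_area -> stow_gear)) is O(~stow_gear -> sanitize_area), and O(~stow_gear) is already established, so O(sanitize_area).
Premise 4 is O(~stand_down -> ~sanitize_area); contrapositively O(sanitize_area -> stand_down). Since O(sanitize_area) holds, K gives O(stand_down).
Premise 9 is O(~close_hatch -> ~stand_down); contrapositively O(stand_down -> close_hatch). Since O(stand_down) holds, K gives O(close_hatch).
Premises 1, 6, 7 do not contribute to this derivation.
Hence close_hatch is obligatory.

Obligatory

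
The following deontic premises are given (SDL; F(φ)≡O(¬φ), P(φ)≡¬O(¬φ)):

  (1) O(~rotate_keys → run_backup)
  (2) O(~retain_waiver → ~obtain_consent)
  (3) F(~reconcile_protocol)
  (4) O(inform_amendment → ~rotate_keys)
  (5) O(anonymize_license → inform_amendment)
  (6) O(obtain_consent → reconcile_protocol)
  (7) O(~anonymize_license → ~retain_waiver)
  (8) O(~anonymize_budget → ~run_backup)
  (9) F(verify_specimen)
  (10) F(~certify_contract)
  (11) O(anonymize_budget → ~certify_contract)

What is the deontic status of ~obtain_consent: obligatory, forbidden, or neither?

Obligatory

F(~certify_contract) at premise 10 means O(certify_contract).
The contrapositive of premise 11 (O(anonymize_budget → ~certify_contract)) is O(certify_contract → ~anonymize_budget), and O(certify_contract) is already established, so O(~anonymize_budget).
With premise 8, O(~anonymize_budget → ~run_backup), the K-axiom yields O(~run_backup).
Premise 1, O(~rotate_keys → run_backup), contraposes to O(~run_backup → rotate_keys); with O(~run_backup) we get O(rotate_keys).
The contrapositive of premise 4 (O(inform_amendment → ~rotate_keys)) is O(rotate_keys → ~inform_amendment), and O(rotate_keys) is already established, so O(~inform_amendment).
Premise 5, O(anonymize_license → inform_amendment), contraposes to O(~inform_amendment → ~anonymize_license); with O(~inform_amendment) we get O(~anonymize_license).
With premise 7, O(~anonymize_license → ~retain_waiver), the K-axiom yields O(~retain_waiver).
Premise 2 is O(~retain_waiver → ~obtain_consent); since O(~retain_waiver), deontic closure gives O(~obtain_consent).
Premises 3, 6, 9 do not contribute to this derivation.
Hence ~obtain_consent is obligatory.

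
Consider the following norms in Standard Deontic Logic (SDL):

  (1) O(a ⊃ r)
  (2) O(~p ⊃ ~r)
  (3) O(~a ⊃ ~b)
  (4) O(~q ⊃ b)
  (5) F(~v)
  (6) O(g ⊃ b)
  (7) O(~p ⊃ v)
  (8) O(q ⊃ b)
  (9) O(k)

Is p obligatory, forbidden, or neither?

By case analysis on q: premise 8 gives O(q ⊃ b) and premise 4 gives O(~q ⊃ b), so O(b) either way.
Premise 3, O(~a ⊃ ~b), contraposes to O(b ⊃ a); with O(b) we get O(a).
From O(a) and premise 1, O(a ⊃ r), we obtain O(r).
Premise 2 is O(~p ⊃ ~r); contrapositively O(r ⊃ p). Since O(r) holds, K gives O(p).
Premises 5, 6, 7, 9 do not contribute to this derivation.
Hence p is obligatory.

Obligatory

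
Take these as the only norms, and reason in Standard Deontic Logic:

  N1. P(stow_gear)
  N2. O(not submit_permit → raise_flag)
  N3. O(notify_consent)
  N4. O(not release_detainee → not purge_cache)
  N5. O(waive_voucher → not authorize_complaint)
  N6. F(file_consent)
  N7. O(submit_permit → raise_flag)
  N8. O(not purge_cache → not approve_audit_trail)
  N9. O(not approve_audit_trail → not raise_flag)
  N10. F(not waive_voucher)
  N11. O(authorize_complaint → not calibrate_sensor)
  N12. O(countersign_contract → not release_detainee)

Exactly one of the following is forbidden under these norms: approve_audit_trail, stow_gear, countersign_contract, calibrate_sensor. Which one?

Premises 7 and 2 are O(submit_permit → raise_flag) and O(not submit_permit → raise_flag); every ideal world satisfies submit_permit or not submit_permit, so in either case raise_flag holds — hence O(raise_flag).
The contrapositive of premise 9 (O(not approve_audit_trail → not raise_flag)) is O(raise_flag → approve_audit_trail), and O(raise_flag) is already established, so O(approve_audit_trail).
The contrapositive of premise 8 (O(not purge_cache → not approve_audit_trail)) is O(approve_audit_trail → purge_cache), and O(approve_audit_trail) is already established, so O(purge_cache).
Premise 4, O(not release_detainee → not purge_cache), contraposes to O(purge_cache → release_detainee); with O(purge_cache) we get O(release_detainee).
The contrapositive of premise 12 (O(countersign_contract → not release_detainee)) is O(release_detainee → not countersign_contract), and O(release_detainee) is already established, so O(not countersign_contract).
So O(not countersign_contract) holds, i.e. countersign_contract is forbidden. None of the other listed options is forbidden under the premises.

countersign_contract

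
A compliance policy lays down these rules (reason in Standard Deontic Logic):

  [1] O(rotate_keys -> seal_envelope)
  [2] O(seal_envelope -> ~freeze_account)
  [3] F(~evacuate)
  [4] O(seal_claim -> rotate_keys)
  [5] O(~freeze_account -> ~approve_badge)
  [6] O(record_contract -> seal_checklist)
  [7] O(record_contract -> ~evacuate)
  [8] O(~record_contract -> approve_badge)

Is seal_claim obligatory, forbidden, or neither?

Forbidden

Premise 3 is F(~evacuate), i.e. O(evacuate).
The contrapositive of premise 7 (O(record_contract -> ~evacuate)) is O(evacuate -> ~record_contract), and O(evacuate) is already established, so O(~record_contract).
Applying K to premise 8 (O(~record_contract -> approve_badge)) and O(~record_contract) yields O(approve_badge).
Premise 5, O(~freeze_account -> ~approve_badge), contraposes to O(approve_badge -> freeze_account); with O(approve_badge) we get O(freeze_account).
Premise 2 is O(seal_envelope -> ~freeze_account); contrapositively O(freeze_account -> ~seal_envelope). Since O(freeze_account) holds, K gives O(~seal_envelope).
Premise 1 is O(rotate_keys -> seal_envelope); contrapositively O(~seal_envelope -> ~rotate_keys). Since O(~seal_envelope) holds, K gives O(~rotate_keys).
Premise 4, O(seal_claim -> rotate_keys), contraposes to O(~rotate_keys -> ~seal_claim); with O(~rotate_keys) we get O(~seal_claim).
Premise 6 does not contribute to this derivation.
Thus O(~seal_claim), which is F(seal_claim): seal_claim is forbidden.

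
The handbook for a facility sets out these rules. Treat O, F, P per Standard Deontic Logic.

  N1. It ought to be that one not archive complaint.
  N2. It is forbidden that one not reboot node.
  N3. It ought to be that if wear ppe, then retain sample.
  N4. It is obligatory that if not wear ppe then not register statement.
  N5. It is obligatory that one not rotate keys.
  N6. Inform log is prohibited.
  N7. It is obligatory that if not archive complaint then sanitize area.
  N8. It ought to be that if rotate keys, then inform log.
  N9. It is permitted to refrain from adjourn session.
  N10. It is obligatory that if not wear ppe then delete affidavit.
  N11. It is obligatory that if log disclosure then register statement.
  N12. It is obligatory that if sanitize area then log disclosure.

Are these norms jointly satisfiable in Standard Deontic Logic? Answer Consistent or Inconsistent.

Premise 8 is O(rotate_keys → inform_log), but O(rotate_keys) is not derivable from the premises, so it does not yield O(inform_log).
So O(inform_log) is not derivable, and the apparent clash with O(¬inform_log) does not arise.
A world satisfying every obligation exists (e.g. adjourn_session=false, archive_complaint=false, delete_affidavit=false, inform_log=false, log_disclosure=true, reboot_node=true, register_statement=true, retain_sample=true, rotate_keys=false, sanitize_area=true, wear_ppe=true); no atom is both obligatory and forbidden, so the set is consistent.

Consistent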